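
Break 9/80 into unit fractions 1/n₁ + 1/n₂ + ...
1/9 + 1/720

Greedy algorithm:
9/80: ceiling(80/9) = 9, use 1/9
1/720: ceiling(720/1) = 720, use 1/720
Result: 9/80 = 1/9 + 1/720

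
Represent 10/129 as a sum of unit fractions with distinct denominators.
1/13 + 1/1677

Greedy algorithm:
10/129: ceiling(129/10) = 13, use 1/13
1/1677: ceiling(1677/1) = 1677, use 1/1677
Result: 10/129 = 1/13 + 1/1677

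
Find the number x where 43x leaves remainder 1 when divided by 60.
7

gcd(43, 60) = 1, so the inverse exists.
Extended Euclidean algorithm on (60, 43):
60 = 1 × 43 + 17  ⟹  17 = (1)·60 + (-1)·43
43 = 2 × 17 + 9  ⟹  9 = (-2)·60 + (3)·43
17 = 1 × 9 + 8  ⟹  8 = (3)·60 + (-4)·43
9 = 1 × 8 + 1  ⟹  1 = (-5)·60 + (7)·43
So (7)·43 ≡ 1 (mod 60), i.e. 43^(-1) ≡ 7 (mod 60).
Check: 43 × 7 = 301 ≡ 1 (mod 60)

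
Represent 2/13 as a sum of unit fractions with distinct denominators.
1/7 + 1/91

Greedy algorithm:
2/13: ceiling(13/2) = 7, use 1/7
1/91: ceiling(91/1) = 91, use 1/91
Result: 2/13 = 1/7 + 1/91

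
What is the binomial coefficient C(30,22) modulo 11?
1

Using Lucas' theorem:
Write n=30 and k=22 in base 11:
n in base 11: [2, 8]
k in base 11: [2, 0]
C(30,22) mod 11 = ∏ C(n_i, k_i) mod 11
Digit binomials (mod 11): C(2,2) = 1; C(8,0) = 1
Product: 1 × 1 = 1 ≡ 1 (mod 11)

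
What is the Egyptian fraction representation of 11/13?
1/2 + 1/3 + 1/78

Greedy algorithm:
11/13: ceiling(13/11) = 2, use 1/2
9/26: ceiling(26/9) = 3, use 1/3
1/78: ceiling(78/1) = 78, use 1/78
Result: 11/13 = 1/2 + 1/3 + 1/78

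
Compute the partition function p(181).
749474411781

p(n) counts ways to write n as a sum of positive integers (order ignored).
Euler's pentagonal recurrence: p(k) = p(k-1) + p(k-2) - p(k-5) - p(k-7) + p(k-12) + p(k-15) - ... (offsets j(3j∓1)/2, signs ++--, p(0)=1, p(<0)=0).
DP table for k = 0..180: p(0)=1, p(1)=1, p(2)=2, p(3)=3, p(4)=5, p(5)=7, p(6)=11, p(7)=15, p(8)=22, p(9)=30, p(10)=42, p(11)=56, p(12)=77, p(13)=101, p(14)=135, p(15)=176, p(16)=231, p(17)=297, p(18)=385, p(19)=490, p(20)=627, p(21)=792, p(22)=1002, p(23)=1255, p(24)=1575, p(25)=1958, p(26)=2436, p(27)=3010, p(28)=3718, p(29)=4565, p(30)=5604, p(31)=6842, p(32)=8349, p(33)=10143, p(34)=12310, p(35)=14883, p(36)=17977, p(37)=21637, p(38)=26015, p(39)=31185, p(40)=37338, p(41)=44583, p(42)=53174, p(43)=63261, p(44)=75175, p(45)=89134, p(46)=105558, p(47)=124754, p(48)=147273, p(49)=173525, p(50)=204226, p(51)=239943, p(52)=281589, p(53)=329931, p(54)=386155, p(55)=451276, p(56)=526823, p(57)=614154, p(58)=715220, p(59)=831820, p(60)=966467, p(61)=1121505, p(62)=1300156, p(63)=1505499, p(64)=1741630, p(65)=2012558, p(66)=2323520, p(67)=2679689, p(68)=3087735, p(69)=3554345, p(70)=4087968, p(71)=4697205, p(72)=5392783, p(73)=6185689, p(74)=7089500, p(75)=8118264, p(76)=9289091, p(77)=10619863, p(78)=12132164, p(79)=13848650, p(80)=15796476, p(81)=18004327, p(82)=20506255, p(83)=23338469, p(84)=26543660, p(85)=30167357, p(86)=34262962, p(87)=38887673, p(88)=44108109, p(89)=49995925, p(90)=56634173, p(91)=64112359, p(92)=72533807, p(93)=82010177, p(94)=92669720, p(95)=104651419, p(96)=118114304, p(97)=133230930, p(98)=150198136, p(99)=169229875, p(100)=190569292, p(101)=214481126, p(102)=241265379, p(103)=271248950, p(104)=304801365, p(105)=342325709, p(106)=384276336, p(107)=431149389, p(108)=483502844, p(109)=541946240, p(110)=607163746, p(111)=679903203, p(112)=761002156, p(113)=851376628, p(114)=952050665, p(115)=1064144451, p(116)=1188908248, p(117)=1327710076, p(118)=1482074143, p(119)=1653668665, p(120)=1844349560, p(121)=2056148051, p(122)=2291320912, p(123)=2552338241, p(124)=2841940500, p(125)=3163127352, p(126)=3519222692, p(127)=3913864295, p(128)=4351078600, p(129)=4835271870, p(130)=5371315400, p(131)=5964539504, p(132)=6620830889, p(133)=7346629512, p(134)=8149040695, p(135)=9035836076, p(136)=10015581680, p(137)=11097645016, p(138)=12292341831, p(139)=13610949895, p(140)=15065878135, p(141)=16670689208, p(142)=18440293320, p(143)=20390982757, p(144)=22540654445, p(145)=24908858009, p(146)=27517052599, p(147)=30388671978, p(148)=33549419497, p(149)=37027355200, p(150)=40853235313, p(151)=45060624582, p(152)=49686288421, p(153)=54770336324, p(154)=60356673280, p(155)=66493182097, p(156)=73232243759, p(157)=80630964769, p(158)=88751778802, p(159)=97662728555, p(160)=107438159466, p(161)=118159068427, p(162)=129913904637, p(163)=142798995930, p(164)=156919475295, p(165)=172389800255, p(166)=189334822579, p(167)=207890420102, p(168)=228204732751, p(169)=250438925115, p(170)=274768617130, p(171)=301384802048, p(172)=330495499613, p(173)=362326859895, p(174)=397125074750, p(175)=435157697830, p(176)=476715857290, p(177)=522115831195, p(178)=571701605655, p(179)=625846753120, p(180)=684957390936.
Final step: p(181) = p(180) + p(179) - p(176) - p(174) + p(169) + p(166) - p(159) - p(155) + p(146) + p(141) - p(130) - p(124) + p(111) + p(104) - p(89) - p(81) + p(64) + p(55) - p(36) - p(26) + p(5)
= 684957390936 + 625846753120 - 476715857290 - 397125074750 + 250438925115 + 189334822579 - 97662728555 - 66493182097 + 27517052599 + 16670689208 - 5371315400 - 2841940500 + 679903203 + 304801365 - 49995925 - 18004327 + 1741630 + 451276 - 17977 - 2436 + 7
= 749474411781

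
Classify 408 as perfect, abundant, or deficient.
abundant

Proper divisors of 408: sum = 1 + 2 + 3 + 4 + 6 + 8 + 12 + 17 + 24 + 34 + 51 + 68 + 102 + 136 + 204 = 672
Since 672 > 408, 408 is abundant.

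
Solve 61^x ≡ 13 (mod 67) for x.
31

Baby-step giant-step with step n = ⌈√67⌉ = 9.
Baby steps 61^j mod 67 (j:value) for j=0..8: 0:1, 1:61, 2:36, 3:52, 4:23, 5:63, 6:24, 7:57, 8:60.
Giant-step multiplier: 61^(-9) ≡ 61^(66-9) = 61^57 ≡ 8 (mod 67).
Giant steps γ_i = 13·8^i mod 67: γ_0=13, γ_1=37, γ_2=28, γ_3=23 (in table at j=4).
x = i·n + j = 3·9 + 4 = 31.
Check: 61^31 ≡ 13 (mod 67).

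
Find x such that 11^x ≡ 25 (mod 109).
76

Baby-step giant-step with step n = ⌈√109⌉ = 11.
Baby steps 11^j mod 109 (j:value) for j=0..10: 0:1, 1:11, 2:12, 3:23, 4:35, 5:58, 6:93, 7:42, 8:26, 9:68, 10:94.
Giant-step multiplier: 11^(-11) ≡ 11^(108-11) = 11^97 ≡ 72 (mod 109).
Giant steps γ_i = 25·72^i mod 109: γ_0=25, γ_1=56, γ_2=108, γ_3=37, γ_4=48, γ_5=77, γ_6=94 (in table at j=10).
x = i·n + j = 6·11 + 10 = 76.
Check: 11^76 ≡ 25 (mod 109).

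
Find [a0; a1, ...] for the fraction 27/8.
[3; 2, 1, 2]

Euclidean algorithm steps:
27 = 3 × 8 + 3
8 = 2 × 3 + 2
3 = 1 × 2 + 1
2 = 2 × 1 + 0
Continued fraction: [3; 2, 1, 2]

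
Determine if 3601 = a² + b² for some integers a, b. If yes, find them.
1² + 60² (a=1, b=60)

Factorization: 3601 = 13 × 277
By Fermat: n is sum of two squares iff every prime p ≡ 3 (mod 4) appears to even power.
All primes ≡ 3 (mod 4) appear to even power.
Search a = 0, 1, 2, … for 3601 - a² a perfect square: first hit at a = 1: 3601 - 1 = 3600 = 60².
3601 = 1² + 60² = 1 + 3600 ✓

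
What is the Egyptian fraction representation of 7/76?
1/11 + 1/836

Greedy algorithm:
7/76: ceiling(76/7) = 11, use 1/11
1/836: ceiling(836/1) = 836, use 1/836
Result: 7/76 = 1/11 + 1/836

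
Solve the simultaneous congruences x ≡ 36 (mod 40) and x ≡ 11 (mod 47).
716

Using Chinese Remainder Theorem:
M = 40 × 47 = 1880
M1 = 47, M2 = 40
y1 = 47^(-1) mod 40 = 23
y2 = 40^(-1) mod 47 = 20
x = (36×47×23 + 11×40×20) mod 1880 = 716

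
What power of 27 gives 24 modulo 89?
75

Baby-step giant-step with step n = ⌈√89⌉ = 10.
Baby steps 27^j mod 89 (j:value) for j=0..9: 0:1, 1:27, 2:17, 3:14, 4:22, 5:60, 6:18, 7:41, 8:39, 9:74.
Giant-step multiplier: 27^(-10) ≡ 27^(88-10) = 27^78 ≡ 69 (mod 89).
Giant steps γ_i = 24·69^i mod 89: γ_0=24, γ_1=54, γ_2=77, γ_3=62, γ_4=6, γ_5=58, γ_6=86, γ_7=60 (in table at j=5).
x = i·n + j = 7·10 + 5 = 75.
Check: 27^75 ≡ 24 (mod 89).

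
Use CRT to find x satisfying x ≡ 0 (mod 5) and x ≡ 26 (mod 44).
70

Using Chinese Remainder Theorem:
M = 5 × 44 = 220
M1 = 44, M2 = 5
y1 = 44^(-1) mod 5 = 4
y2 = 5^(-1) mod 44 = 9
x = (0×44×4 + 26×5×9) mod 220 = 70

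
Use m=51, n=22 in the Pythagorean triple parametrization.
(2117, 2244, 3085)

Euclid's formula: a = m² - n², b = 2mn, c = m² + n²
m = 51, n = 22
a = 51² - 22² = 2601 - 484 = 2117
b = 2 × 51 × 22 = 2244
c = 51² + 22² = 2601 + 484 = 3085
Verification: 2117² + 2244² = 4481689 + 5035536 = 9517225 = 3085² ✓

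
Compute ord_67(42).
22

67 is prime, so ord(42) divides φ(67) = 66.
Divisors of 66: 1, 2, 3, 6, 11, 22, 33, 66.
Repeated squaring: 42^1 ≡ 42, 42^2 ≡ 22, 42^4 ≡ 15, 42^8 ≡ 24, 42^16 ≡ 40, 42^32 ≡ 59, 42^64 ≡ 64 (mod 67).
Test 42^d mod 67 for each divisor d in increasing order:
42^1 ≡ 42
42^2 ≡ 22
42^3 = 42^2·42^1 ≡ 53
42^6 = 42^4·42^2 ≡ 62
42^11 = 42^8·42^2·42^1 ≡ 66
42^22 = 42^16·42^4·42^2 ≡ 1  ← first divisor giving 1
The order is 22.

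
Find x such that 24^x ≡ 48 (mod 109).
40

Baby-step giant-step with step n = ⌈√109⌉ = 11.
Baby steps 24^j mod 109 (j:value) for j=0..10: 0:1, 1:24, 2:31, 3:90, 4:89, 5:65, 6:34, 7:53, 8:73, 9:8, 10:83.
Giant-step multiplier: 24^(-11) ≡ 24^(108-11) = 24^97 ≡ 40 (mod 109).
Giant steps γ_i = 48·40^i mod 109: γ_0=48, γ_1=67, γ_2=64, γ_3=53 (in table at j=7).
x = i·n + j = 3·11 + 7 = 40.
Check: 24^40 ≡ 48 (mod 109).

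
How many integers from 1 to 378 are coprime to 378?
108

378 = 2 × 3^3 × 7
φ(n) = n × ∏(1 - 1/p) for each prime p dividing n
φ(378) = 378 × (1 - 1/2) × (1 - 1/3) × (1 - 1/7) = 108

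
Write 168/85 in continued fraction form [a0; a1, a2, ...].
[1; 1, 41, 2]

Euclidean algorithm steps:
168 = 1 × 85 + 83
85 = 1 × 83 + 2
83 = 41 × 2 + 1
2 = 2 × 1 + 0
Continued fraction: [1; 1, 41, 2]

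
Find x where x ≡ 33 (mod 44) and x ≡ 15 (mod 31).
77

Using Chinese Remainder Theorem:
M = 44 × 31 = 1364
M1 = 31, M2 = 44
y1 = 31^(-1) mod 44 = 27
y2 = 44^(-1) mod 31 = 12
x = (33×31×27 + 15×44×12) mod 1364 = 77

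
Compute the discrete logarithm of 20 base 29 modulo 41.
22

Baby-step giant-step with step n = ⌈√41⌉ = 7.
Baby steps 29^j mod 41 (j:value) for j=0..6: 0:1, 1:29, 2:21, 3:35, 4:31, 5:38, 6:36.
Giant-step multiplier: 29^(-7) ≡ 29^(40-7) = 29^33 ≡ 13 (mod 41).
Giant steps γ_i = 20·13^i mod 41: γ_0=20, γ_1=14, γ_2=18, γ_3=29 (in table at j=1).
x = i·n + j = 3·7 + 1 = 22.
Check: 29^22 ≡ 20 (mod 41).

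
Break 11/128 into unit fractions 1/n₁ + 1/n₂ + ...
1/12 + 1/384

Greedy algorithm:
11/128: ceiling(128/11) = 12, use 1/12
1/384: ceiling(384/1) = 384, use 1/384
Result: 11/128 = 1/12 + 1/384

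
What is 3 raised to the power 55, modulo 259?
3

Repeated squaring. Binary of 55 = 110111.
3^1 ≡ 3 (mod 259); 3^2 ≡ 9 (mod 259); 3^4 ≡ 81 (mod 259); 3^8 ≡ 86 (mod 259); 3^16 ≡ 144 (mod 259); 3^32 ≡ 16 (mod 259)
3^55 = 3^1 × 3^2 × 3^4 × 3^16 × 3^32 ≡ 3 (mod 259)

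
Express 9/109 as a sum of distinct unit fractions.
1/13 + 1/178 + 1/36033 + 1/1817691892 + 1/8260009533788657268

Greedy algorithm:
9/109: ceiling(109/9) = 13, use 1/13
8/1417: ceiling(1417/8) = 178, use 1/178
7/252226: ceiling(252226/7) = 36033, use 1/36033
5/9088459458: ceiling(9088459458/5) = 1817691892, use 1/1817691892
1/8260009533788657268: ceiling(8260009533788657268/1) = 8260009533788657268, use 1/8260009533788657268
Result: 9/109 = 1/13 + 1/178 + 1/36033 + 1/1817691892 + 1/8260009533788657268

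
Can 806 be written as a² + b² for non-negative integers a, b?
Not possible

Factorization: 806 = 2 × 13 × 31
By Fermat: n is sum of two squares iff every prime p ≡ 3 (mod 4) appears to even power.
Prime(s) ≡ 3 (mod 4) with odd exponent: [(31, 1)]
Therefore 806 cannot be expressed as a² + b².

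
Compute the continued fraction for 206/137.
[1; 1, 1, 68]

Euclidean algorithm steps:
206 = 1 × 137 + 69
137 = 1 × 69 + 68
69 = 1 × 68 + 1
68 = 68 × 1 + 0
Continued fraction: [1; 1, 1, 68]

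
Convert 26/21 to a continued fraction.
[1; 4, 5]

Euclidean algorithm steps:
26 = 1 × 21 + 5
21 = 4 × 5 + 1
5 = 5 × 1 + 0
Continued fraction: [1; 4, 5]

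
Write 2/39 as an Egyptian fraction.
1/20 + 1/780

Greedy algorithm:
2/39: ceiling(39/2) = 20, use 1/20
1/780: ceiling(780/1) = 780, use 1/780
Result: 2/39 = 1/20 + 1/780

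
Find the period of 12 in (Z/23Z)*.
11

23 is prime, so ord(12) divides φ(23) = 22.
Divisors of 22: 1, 2, 11, 22.
Repeated squaring: 12^1 ≡ 12, 12^2 ≡ 6, 12^4 ≡ 13, 12^8 ≡ 8, 12^16 ≡ 18 (mod 23).
Test 12^d mod 23 for each divisor d in increasing order:
12^1 ≡ 12
12^2 ≡ 6
12^11 = 12^8·12^2·12^1 ≡ 1  ← first divisor giving 1
The order is 11.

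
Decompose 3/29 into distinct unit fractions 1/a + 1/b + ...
1/10 + 1/290

Greedy algorithm:
3/29: ceiling(29/3) = 10, use 1/10
1/290: ceiling(290/1) = 290, use 1/290
Result: 3/29 = 1/10 + 1/290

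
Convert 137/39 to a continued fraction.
[3; 1, 1, 19]

Euclidean algorithm steps:
137 = 3 × 39 + 20
39 = 1 × 20 + 19
20 = 1 × 19 + 1
19 = 19 × 1 + 0
Continued fraction: [3; 1, 1, 19]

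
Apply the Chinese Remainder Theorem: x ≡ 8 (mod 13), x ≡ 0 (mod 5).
60

Using Chinese Remainder Theorem:
M = 13 × 5 = 65
M1 = 5, M2 = 13
y1 = 5^(-1) mod 13 = 8
y2 = 13^(-1) mod 5 = 2
x = (8×5×8 + 0×13×2) mod 65 = 60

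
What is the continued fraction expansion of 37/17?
[2; 5, 1, 2]

Euclidean algorithm steps:
37 = 2 × 17 + 3
17 = 5 × 3 + 2
3 = 1 × 2 + 1
2 = 2 × 1 + 0
Continued fraction: [2; 5, 1, 2]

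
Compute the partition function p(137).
11097645016

p(n) counts ways to write n as a sum of positive integers (order ignored).
Euler's pentagonal recurrence: p(k) = p(k-1) + p(k-2) - p(k-5) - p(k-7) + p(k-12) + p(k-15) - ... (offsets j(3j∓1)/2, signs ++--, p(0)=1, p(<0)=0).
DP table for k = 0..136: p(0)=1, p(1)=1, p(2)=2, p(3)=3, p(4)=5, p(5)=7, p(6)=11, p(7)=15, p(8)=22, p(9)=30, p(10)=42, p(11)=56, p(12)=77, p(13)=101, p(14)=135, p(15)=176, p(16)=231, p(17)=297, p(18)=385, p(19)=490, p(20)=627, p(21)=792, p(22)=1002, p(23)=1255, p(24)=1575, p(25)=1958, p(26)=2436, p(27)=3010, p(28)=3718, p(29)=4565, p(30)=5604, p(31)=6842, p(32)=8349, p(33)=10143, p(34)=12310, p(35)=14883, p(36)=17977, p(37)=21637, p(38)=26015, p(39)=31185, p(40)=37338, p(41)=44583, p(42)=53174, p(43)=63261, p(44)=75175, p(45)=89134, p(46)=105558, p(47)=124754, p(48)=147273, p(49)=173525, p(50)=204226, p(51)=239943, p(52)=281589, p(53)=329931, p(54)=386155, p(55)=451276, p(56)=526823, p(57)=614154, p(58)=715220, p(59)=831820, p(60)=966467, p(61)=1121505, p(62)=1300156, p(63)=1505499, p(64)=1741630, p(65)=2012558, p(66)=2323520, p(67)=2679689, p(68)=3087735, p(69)=3554345, p(70)=4087968, p(71)=4697205, p(72)=5392783, p(73)=6185689, p(74)=7089500, p(75)=8118264, p(76)=9289091, p(77)=10619863, p(78)=12132164, p(79)=13848650, p(80)=15796476, p(81)=18004327, p(82)=20506255, p(83)=23338469, p(84)=26543660, p(85)=30167357, p(86)=34262962, p(87)=38887673, p(88)=44108109, p(89)=49995925, p(90)=56634173, p(91)=64112359, p(92)=72533807, p(93)=82010177, p(94)=92669720, p(95)=104651419, p(96)=118114304, p(97)=133230930, p(98)=150198136, p(99)=169229875, p(100)=190569292, p(101)=214481126, p(102)=241265379, p(103)=271248950, p(104)=304801365, p(105)=342325709, p(106)=384276336, p(107)=431149389, p(108)=483502844, p(109)=541946240, p(110)=607163746, p(111)=679903203, p(112)=761002156, p(113)=851376628, p(114)=952050665, p(115)=1064144451, p(116)=1188908248, p(117)=1327710076, p(118)=1482074143, p(119)=1653668665, p(120)=1844349560, p(121)=2056148051, p(122)=2291320912, p(123)=2552338241, p(124)=2841940500, p(125)=3163127352, p(126)=3519222692, p(127)=3913864295, p(128)=4351078600, p(129)=4835271870, p(130)=5371315400, p(131)=5964539504, p(132)=6620830889, p(133)=7346629512, p(134)=8149040695, p(135)=9035836076, p(136)=10015581680.
Final step: p(137) = p(136) + p(135) - p(132) - p(130) + p(125) + p(122) - p(115) - p(111) + p(102) + p(97) - p(86) - p(80) + p(67) + p(60) - p(45) - p(37) + p(20) + p(11)
= 10015581680 + 9035836076 - 6620830889 - 5371315400 + 3163127352 + 2291320912 - 1064144451 - 679903203 + 241265379 + 133230930 - 34262962 - 15796476 + 2679689 + 966467 - 89134 - 21637 + 627 + 56
= 11097645016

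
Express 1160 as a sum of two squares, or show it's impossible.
2² + 34² (a=2, b=34)

Factorization: 1160 = 2^3 × 5 × 29
By Fermat: n is sum of two squares iff every prime p ≡ 3 (mod 4) appears to even power.
All primes ≡ 3 (mod 4) appear to even power.
Search a = 0, 1, 2, … for 1160 - a² a perfect square: first hit at a = 2: 1160 - 4 = 1156 = 34².
1160 = 2² + 34² = 4 + 1156 ✓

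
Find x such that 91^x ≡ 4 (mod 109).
102

Baby-step giant-step with step n = ⌈√109⌉ = 11.
Baby steps 91^j mod 109 (j:value) for j=0..10: 0:1, 1:91, 2:106, 3:54, 4:9, 5:56, 6:82, 7:50, 8:81, 9:68, 10:84.
Giant-step multiplier: 91^(-11) ≡ 91^(108-11) = 91^97 ≡ 39 (mod 109).
Giant steps γ_i = 4·39^i mod 109: γ_0=4, γ_1=47, γ_2=89, γ_3=92, γ_4=100, γ_5=85, γ_6=45, γ_7=11, γ_8=102, γ_9=54 (in table at j=3).
x = i·n + j = 9·11 + 3 = 102.
Check: 91^102 ≡ 4 (mod 109).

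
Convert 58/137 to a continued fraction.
[0; 2, 2, 1, 3, 5]

Euclidean algorithm steps:
58 = 0 × 137 + 58
137 = 2 × 58 + 21
58 = 2 × 21 + 16
21 = 1 × 16 + 5
16 = 3 × 5 + 1
5 = 5 × 1 + 0
Continued fraction: [0; 2, 2, 1, 3, 5]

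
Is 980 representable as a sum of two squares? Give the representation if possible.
14² + 28² (a=14, b=28)

Factorization: 980 = 2^2 × 5 × 7^2
By Fermat: n is sum of two squares iff every prime p ≡ 3 (mod 4) appears to even power.
All primes ≡ 3 (mod 4) appear to even power.
Search a = 0, 1, 2, … for 980 - a² a perfect square: first hit at a = 14: 980 - 196 = 784 = 28².
980 = 14² + 28² = 196 + 784 ✓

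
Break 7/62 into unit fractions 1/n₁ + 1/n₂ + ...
1/9 + 1/558

Greedy algorithm:
7/62: ceiling(62/7) = 9, use 1/9
1/558: ceiling(558/1) = 558, use 1/558
Result: 7/62 = 1/9 + 1/558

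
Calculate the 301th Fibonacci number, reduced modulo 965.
16

Matrix identity: Q^n = [[F_(n+1), F_n], [F_n, F_(n-1)]] with Q = [[1,1],[1,0]].
n = 301 = 100101101₂. Square-and-multiply, entries mod 965:
Q^1 = [[1,1],[1,0]]
Q^2 = (Q^1)² = [[2,1],[1,1]]
Q^4 = (Q^2)² = [[5,3],[3,2]]
Q^9 = (Q^4)²·Q = [[55,34],[34,21]]
Q^18 = (Q^9)² = [[321,654],[654,632]]
Q^37 = (Q^18)²·Q = [[844,7],[7,837]]
Q^75 = (Q^37)²·Q = [[402,215],[215,187]]
Q^150 = (Q^75)² = [[354,220],[220,134]]
Q^301 = (Q^150)²·Q = [[261,16],[16,245]]
F_301 mod 965 = Q^301[0][1] = 16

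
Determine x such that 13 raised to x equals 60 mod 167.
71

Baby-step giant-step with step n = ⌈√167⌉ = 13.
Baby steps 13^j mod 167 (j:value) for j=0..12: 0:1, 1:13, 2:2, 3:26, 4:4, 5:52, 6:8, 7:104, 8:16, 9:41, 10:32, 11:82, 12:64.
Giant-step multiplier: 13^(-13) ≡ 13^(166-13) = 13^153 ≡ 111 (mod 167).
Giant steps γ_i = 60·111^i mod 167: γ_0=60, γ_1=147, γ_2=118, γ_3=72, γ_4=143, γ_5=8 (in table at j=6).
x = i·n + j = 5·13 + 6 = 71.
Check: 13^71 ≡ 60 (mod 167).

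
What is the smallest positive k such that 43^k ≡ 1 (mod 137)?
136

137 is prime, so ord(43) divides φ(137) = 136.
Divisors of 136: 1, 2, 4, 8, 17, 34, 68, 136.
Repeated squaring: 43^1 ≡ 43, 43^2 ≡ 68, 43^4 ≡ 103, 43^8 ≡ 60, 43^16 ≡ 38, 43^32 ≡ 74, 43^64 ≡ 133, 43^128 ≡ 16 (mod 137).
Test 43^d mod 137 for each divisor d in increasing order:
43^1 ≡ 43
43^2 ≡ 68
43^4 ≡ 103
43^8 ≡ 60
43^17 = 43^16·43^1 ≡ 127
43^34 = 43^32·43^2 ≡ 100
43^68 = 43^64·43^4 ≡ 136
43^136 = 43^128·43^8 ≡ 1  ← first divisor giving 1
The order is 136.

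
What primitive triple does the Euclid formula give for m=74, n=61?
(1755, 9028, 9197)

Euclid's formula: a = m² - n², b = 2mn, c = m² + n²
m = 74, n = 61
a = 74² - 61² = 5476 - 3721 = 1755
b = 2 × 74 × 61 = 9028
c = 74² + 61² = 5476 + 3721 = 9197
Verification: 1755² + 9028² = 3080025 + 81504784 = 84584809 = 9197² ✓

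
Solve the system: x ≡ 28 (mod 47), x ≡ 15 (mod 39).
639

Using Chinese Remainder Theorem:
M = 47 × 39 = 1833
M1 = 39, M2 = 47
y1 = 39^(-1) mod 47 = 41
y2 = 47^(-1) mod 39 = 5
x = (28×39×41 + 15×47×5) mod 1833 = 639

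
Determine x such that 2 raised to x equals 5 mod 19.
16

Baby-step giant-step with step n = ⌈√19⌉ = 5.
Baby steps 2^j mod 19 (j:value) for j=0..4: 0:1, 1:2, 2:4, 3:8, 4:16.
Giant-step multiplier: 2^(-5) ≡ 2^(18-5) = 2^13 ≡ 3 (mod 19).
Giant steps γ_i = 5·3^i mod 19: γ_0=5, γ_1=15, γ_2=7, γ_3=2 (in table at j=1).
x = i·n + j = 3·5 + 1 = 16.
Check: 2^16 ≡ 5 (mod 19).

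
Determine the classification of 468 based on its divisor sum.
abundant

Proper divisors of 468: sum = 1 + 2 + 3 + 4 + 6 + 9 + 12 + 13 + ... + 78 + 117 + 156 + 234 (17 divisors) = 806
Since 806 > 468, 468 is abundant.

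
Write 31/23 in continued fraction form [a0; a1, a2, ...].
[1; 2, 1, 7]

Euclidean algorithm steps:
31 = 1 × 23 + 8
23 = 2 × 8 + 7
8 = 1 × 7 + 1
7 = 7 × 1 + 0
Continued fraction: [1; 2, 1, 7]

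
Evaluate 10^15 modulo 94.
40

Repeated squaring. Binary of 15 = 1111.
10^1 ≡ 10 (mod 94); 10^2 ≡ 6 (mod 94); 10^4 ≡ 36 (mod 94); 10^8 ≡ 74 (mod 94)
10^15 = 10^1 × 10^2 × 10^4 × 10^8 ≡ 40 (mod 94)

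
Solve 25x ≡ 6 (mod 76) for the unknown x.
x ≡ 58 (mod 76)

gcd(25, 76) = 1, which divides 6, so solutions exist.
Find 25^(-1) mod 76 by the extended Euclidean algorithm:
76 = 3 × 25 + 1  ⟹  1 = (1)·76 + (-3)·25
So (-3)·25 ≡ 1 (mod 76), i.e. 25^(-1) ≡ -3 ≡ 73 (mod 76).
x ≡ 73 × 6 = 438 ≡ 58 (mod 76).
Check: 25 × 58 = 1450 ≡ 6 (mod 76).
Unique solution: x ≡ 58 (mod 76)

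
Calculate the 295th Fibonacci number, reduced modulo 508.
113

Matrix identity: Q^n = [[F_(n+1), F_n], [F_n, F_(n-1)]] with Q = [[1,1],[1,0]].
n = 295 = 100100111₂. Square-and-multiply, entries mod 508:
Q^1 = [[1,1],[1,0]]
Q^2 = (Q^1)² = [[2,1],[1,1]]
Q^4 = (Q^2)² = [[5,3],[3,2]]
Q^9 = (Q^4)²·Q = [[55,34],[34,21]]
Q^18 = (Q^9)² = [[117,44],[44,73]]
Q^36 = (Q^18)² = [[385,232],[232,153]]
Q^73 = (Q^36)²·Q = [[221,373],[373,356]]
Q^147 = (Q^73)²·Q = [[347,10],[10,337]]
Q^295 = (Q^147)²·Q = [[349,113],[113,236]]
F_295 mod 508 = Q^295[0][1] = 113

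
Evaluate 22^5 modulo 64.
32

Repeated squaring. Binary of 5 = 101.
22^1 ≡ 22 (mod 64); 22^2 ≡ 36 (mod 64); 22^4 ≡ 16 (mod 64)
22^5 = 22^1 × 22^4 ≡ 32 (mod 64)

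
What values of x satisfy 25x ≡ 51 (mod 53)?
x ≡ 19 (mod 53)

gcd(25, 53) = 1, which divides 51, so solutions exist.
Find 25^(-1) mod 53 by the extended Euclidean algorithm:
53 = 2 × 25 + 3  ⟹  3 = (1)·53 + (-2)·25
25 = 8 × 3 + 1  ⟹  1 = (-8)·53 + (17)·25
So (17)·25 ≡ 1 (mod 53), i.e. 25^(-1) ≡ 17 (mod 53).
x ≡ 17 × 51 = 867 ≡ 19 (mod 53).
Check: 25 × 19 = 475 ≡ 51 (mod 53).
Unique solution: x ≡ 19 (mod 53)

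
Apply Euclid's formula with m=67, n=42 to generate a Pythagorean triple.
(2725, 5628, 6253)

Euclid's formula: a = m² - n², b = 2mn, c = m² + n²
m = 67, n = 42
a = 67² - 42² = 4489 - 1764 = 2725
b = 2 × 67 × 42 = 5628
c = 67² + 42² = 4489 + 1764 = 6253
Verification: 2725² + 5628² = 7425625 + 31674384 = 39100009 = 6253² ✓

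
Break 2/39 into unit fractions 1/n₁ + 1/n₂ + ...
1/20 + 1/780

Greedy algorithm:
2/39: ceiling(39/2) = 20, use 1/20
1/780: ceiling(780/1) = 780, use 1/780
Result: 2/39 = 1/20 + 1/780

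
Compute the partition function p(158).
88751778802

p(n) counts ways to write n as a sum of positive integers (order ignored).
Euler's pentagonal recurrence: p(k) = p(k-1) + p(k-2) - p(k-5) - p(k-7) + p(k-12) + p(k-15) - ... (offsets j(3j∓1)/2, signs ++--, p(0)=1, p(<0)=0).
DP table for k = 0..157: p(0)=1, p(1)=1, p(2)=2, p(3)=3, p(4)=5, p(5)=7, p(6)=11, p(7)=15, p(8)=22, p(9)=30, p(10)=42, p(11)=56, p(12)=77, p(13)=101, p(14)=135, p(15)=176, p(16)=231, p(17)=297, p(18)=385, p(19)=490, p(20)=627, p(21)=792, p(22)=1002, p(23)=1255, p(24)=1575, p(25)=1958, p(26)=2436, p(27)=3010, p(28)=3718, p(29)=4565, p(30)=5604, p(31)=6842, p(32)=8349, p(33)=10143, p(34)=12310, p(35)=14883, p(36)=17977, p(37)=21637, p(38)=26015, p(39)=31185, p(40)=37338, p(41)=44583, p(42)=53174, p(43)=63261, p(44)=75175, p(45)=89134, p(46)=105558, p(47)=124754, p(48)=147273, p(49)=173525, p(50)=204226, p(51)=239943, p(52)=281589, p(53)=329931, p(54)=386155, p(55)=451276, p(56)=526823, p(57)=614154, p(58)=715220, p(59)=831820, p(60)=966467, p(61)=1121505, p(62)=1300156, p(63)=1505499, p(64)=1741630, p(65)=2012558, p(66)=2323520, p(67)=2679689, p(68)=3087735, p(69)=3554345, p(70)=4087968, p(71)=4697205, p(72)=5392783, p(73)=6185689, p(74)=7089500, p(75)=8118264, p(76)=9289091, p(77)=10619863, p(78)=12132164, p(79)=13848650, p(80)=15796476, p(81)=18004327, p(82)=20506255, p(83)=23338469, p(84)=26543660, p(85)=30167357, p(86)=34262962, p(87)=38887673, p(88)=44108109, p(89)=49995925, p(90)=56634173, p(91)=64112359, p(92)=72533807, p(93)=82010177, p(94)=92669720, p(95)=104651419, p(96)=118114304, p(97)=133230930, p(98)=150198136, p(99)=169229875, p(100)=190569292, p(101)=214481126, p(102)=241265379, p(103)=271248950, p(104)=304801365, p(105)=342325709, p(106)=384276336, p(107)=431149389, p(108)=483502844, p(109)=541946240, p(110)=607163746, p(111)=679903203, p(112)=761002156, p(113)=851376628, p(114)=952050665, p(115)=1064144451, p(116)=1188908248, p(117)=1327710076, p(118)=1482074143, p(119)=1653668665, p(120)=1844349560, p(121)=2056148051, p(122)=2291320912, p(123)=2552338241, p(124)=2841940500, p(125)=3163127352, p(126)=3519222692, p(127)=3913864295, p(128)=4351078600, p(129)=4835271870, p(130)=5371315400, p(131)=5964539504, p(132)=6620830889, p(133)=7346629512, p(134)=8149040695, p(135)=9035836076, p(136)=10015581680, p(137)=11097645016, p(138)=12292341831, p(139)=13610949895, p(140)=15065878135, p(141)=16670689208, p(142)=18440293320, p(143)=20390982757, p(144)=22540654445, p(145)=24908858009, p(146)=27517052599, p(147)=30388671978, p(148)=33549419497, p(149)=37027355200, p(150)=40853235313, p(151)=45060624582, p(152)=49686288421, p(153)=54770336324, p(154)=60356673280, p(155)=66493182097, p(156)=73232243759, p(157)=80630964769.
Final step: p(158) = p(157) + p(156) - p(153) - p(151) + p(146) + p(143) - p(136) - p(132) + p(123) + p(118) - p(107) - p(101) + p(88) + p(81) - p(66) - p(58) + p(41) + p(32) - p(13) - p(3)
= 80630964769 + 73232243759 - 54770336324 - 45060624582 + 27517052599 + 20390982757 - 10015581680 - 6620830889 + 2552338241 + 1482074143 - 431149389 - 214481126 + 44108109 + 18004327 - 2323520 - 715220 + 44583 + 8349 - 101 - 3
= 88751778802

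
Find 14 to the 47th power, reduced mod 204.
164

Repeated squaring. Binary of 47 = 101111.
14^1 ≡ 14 (mod 204); 14^2 ≡ 196 (mod 204); 14^4 ≡ 64 (mod 204); 14^8 ≡ 16 (mod 204); 14^16 ≡ 52 (mod 204); 14^32 ≡ 52 (mod 204)
14^47 = 14^1 × 14^2 × 14^4 × 14^8 × 14^32 ≡ 164 (mod 204)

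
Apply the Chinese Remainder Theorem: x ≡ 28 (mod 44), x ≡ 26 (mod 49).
908

Using Chinese Remainder Theorem:
M = 44 × 49 = 2156
M1 = 49, M2 = 44
y1 = 49^(-1) mod 44 = 9
y2 = 44^(-1) mod 49 = 39
x = (28×49×9 + 26×44×39) mod 2156 = 908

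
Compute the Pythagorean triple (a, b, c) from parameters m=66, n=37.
(2987, 4884, 5725)

Euclid's formula: a = m² - n², b = 2mn, c = m² + n²
m = 66, n = 37
a = 66² - 37² = 4356 - 1369 = 2987
b = 2 × 66 × 37 = 4884
c = 66² + 37² = 4356 + 1369 = 5725
Verification: 2987² + 4884² = 8922169 + 23853456 = 32775625 = 5725² ✓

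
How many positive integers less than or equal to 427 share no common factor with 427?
360

427 = 7 × 61
φ(n) = n × ∏(1 - 1/p) for each prime p dividing n
φ(427) = 427 × (1 - 1/7) × (1 - 1/61) = 360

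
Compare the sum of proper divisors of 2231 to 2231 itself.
deficient

Proper divisors of 2231: sum = 1 + 23 + 97 = 121
Since 121 < 2231, 2231 is deficient.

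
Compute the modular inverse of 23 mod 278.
133

gcd(23, 278) = 1, so the inverse exists.
Extended Euclidean algorithm on (278, 23):
278 = 12 × 23 + 2  ⟹  2 = (1)·278 + (-12)·23
23 = 11 × 2 + 1  ⟹  1 = (-11)·278 + (133)·23
So (133)·23 ≡ 1 (mod 278), i.e. 23^(-1) ≡ 133 (mod 278).
Check: 23 × 133 = 3059 ≡ 1 (mod 278)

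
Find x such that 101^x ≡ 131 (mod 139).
108

Baby-step giant-step with step n = ⌈√139⌉ = 12.
Baby steps 101^j mod 139 (j:value) for j=0..11: 0:1, 1:101, 2:54, 3:33, 4:136, 5:114, 6:116, 7:40, 8:9, 9:75, 10:69, 11:19.
Giant-step multiplier: 101^(-12) ≡ 101^(138-12) = 101^126 ≡ 36 (mod 139).
Giant steps γ_i = 131·36^i mod 139: γ_0=131, γ_1=129, γ_2=57, γ_3=106, γ_4=63, γ_5=44, γ_6=55, γ_7=34, γ_8=112, γ_9=1 (in table at j=0).
x = i·n + j = 9·12 + 0 = 108.
Check: 101^108 ≡ 131 (mod 139).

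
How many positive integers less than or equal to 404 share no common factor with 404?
200

404 = 2^2 × 101
φ(n) = n × ∏(1 - 1/p) for each prime p dividing n
φ(404) = 404 × (1 - 1/2) × (1 - 1/101) = 200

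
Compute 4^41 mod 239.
125

Repeated squaring. Binary of 41 = 101001.
4^1 ≡ 4 (mod 239); 4^2 ≡ 16 (mod 239); 4^4 ≡ 17 (mod 239); 4^8 ≡ 50 (mod 239); 4^16 ≡ 110 (mod 239); 4^32 ≡ 150 (mod 239)
4^41 = 4^1 × 4^8 × 4^32 ≡ 125 (mod 239)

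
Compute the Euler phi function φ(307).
306

307 = 307
φ(n) = n × ∏(1 - 1/p) for each prime p dividing n
φ(307) = 307 × (1 - 1/307) = 306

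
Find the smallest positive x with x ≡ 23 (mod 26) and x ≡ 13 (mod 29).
361

Using Chinese Remainder Theorem:
M = 26 × 29 = 754
M1 = 29, M2 = 26
y1 = 29^(-1) mod 26 = 9
y2 = 26^(-1) mod 29 = 19
x = (23×29×9 + 13×26×19) mod 754 = 361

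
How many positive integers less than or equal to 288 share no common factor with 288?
96

288 = 2^5 × 3^2
φ(n) = n × ∏(1 - 1/p) for each prime p dividing n
φ(288) = 288 × (1 - 1/2) × (1 - 1/3) = 96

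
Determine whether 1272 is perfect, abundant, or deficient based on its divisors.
abundant

Proper divisors of 1272: sum = 1 + 2 + 3 + 4 + 6 + 8 + 12 + 24 + 53 + 106 + 159 + 212 + 318 + 424 + 636 = 1968
Since 1968 > 1272, 1272 is abundant.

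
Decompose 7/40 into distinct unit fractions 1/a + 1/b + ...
1/6 + 1/120

Greedy algorithm:
7/40: ceiling(40/7) = 6, use 1/6
1/120: ceiling(120/1) = 120, use 1/120
Result: 7/40 = 1/6 + 1/120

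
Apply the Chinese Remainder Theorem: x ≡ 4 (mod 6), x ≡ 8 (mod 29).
124

Using Chinese Remainder Theorem:
M = 6 × 29 = 174
M1 = 29, M2 = 6
y1 = 29^(-1) mod 6 = 5
y2 = 6^(-1) mod 29 = 5
x = (4×29×5 + 8×6×5) mod 174 = 124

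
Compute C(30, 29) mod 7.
2

Using Lucas' theorem:
Write n=30 and k=29 in base 7:
n in base 7: [4, 2]
k in base 7: [4, 1]
C(30,29) mod 7 = ∏ C(n_i, k_i) mod 7
Digit binomials (mod 7): C(4,4) = 1; C(2,1) = 2
Product: 1 × 2 = 2 ≡ 2 (mod 7)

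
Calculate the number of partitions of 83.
23338469

p(n) counts ways to write n as a sum of positive integers (order ignored).
Euler's pentagonal recurrence: p(k) = p(k-1) + p(k-2) - p(k-5) - p(k-7) + p(k-12) + p(k-15) - ... (offsets j(3j∓1)/2, signs ++--, p(0)=1, p(<0)=0).
DP table for k = 0..82: p(0)=1, p(1)=1, p(2)=2, p(3)=3, p(4)=5, p(5)=7, p(6)=11, p(7)=15, p(8)=22, p(9)=30, p(10)=42, p(11)=56, p(12)=77, p(13)=101, p(14)=135, p(15)=176, p(16)=231, p(17)=297, p(18)=385, p(19)=490, p(20)=627, p(21)=792, p(22)=1002, p(23)=1255, p(24)=1575, p(25)=1958, p(26)=2436, p(27)=3010, p(28)=3718, p(29)=4565, p(30)=5604, p(31)=6842, p(32)=8349, p(33)=10143, p(34)=12310, p(35)=14883, p(36)=17977, p(37)=21637, p(38)=26015, p(39)=31185, p(40)=37338, p(41)=44583, p(42)=53174, p(43)=63261, p(44)=75175, p(45)=89134, p(46)=105558, p(47)=124754, p(48)=147273, p(49)=173525, p(50)=204226, p(51)=239943, p(52)=281589, p(53)=329931, p(54)=386155, p(55)=451276, p(56)=526823, p(57)=614154, p(58)=715220, p(59)=831820, p(60)=966467, p(61)=1121505, p(62)=1300156, p(63)=1505499, p(64)=1741630, p(65)=2012558, p(66)=2323520, p(67)=2679689, p(68)=3087735, p(69)=3554345, p(70)=4087968, p(71)=4697205, p(72)=5392783, p(73)=6185689, p(74)=7089500, p(75)=8118264, p(76)=9289091, p(77)=10619863, p(78)=12132164, p(79)=13848650, p(80)=15796476, p(81)=18004327, p(82)=20506255.
Final step: p(83) = p(82) + p(81) - p(78) - p(76) + p(71) + p(68) - p(61) - p(57) + p(48) + p(43) - p(32) - p(26) + p(13) + p(6)
= 20506255 + 18004327 - 12132164 - 9289091 + 4697205 + 3087735 - 1121505 - 614154 + 147273 + 63261 - 8349 - 2436 + 101 + 11
= 23338469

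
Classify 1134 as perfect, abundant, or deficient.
abundant

Proper divisors of 1134: sum = 1 + 2 + 3 + 6 + 7 + 9 + 14 + 18 + ... + 162 + 189 + 378 + 567 (19 divisors) = 1770
Since 1770 > 1134, 1134 is abundant.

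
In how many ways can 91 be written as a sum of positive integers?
64112359

p(n) counts ways to write n as a sum of positive integers (order ignored).
Euler's pentagonal recurrence: p(k) = p(k-1) + p(k-2) - p(k-5) - p(k-7) + p(k-12) + p(k-15) - ... (offsets j(3j∓1)/2, signs ++--, p(0)=1, p(<0)=0).
DP table for k = 0..90: p(0)=1, p(1)=1, p(2)=2, p(3)=3, p(4)=5, p(5)=7, p(6)=11, p(7)=15, p(8)=22, p(9)=30, p(10)=42, p(11)=56, p(12)=77, p(13)=101, p(14)=135, p(15)=176, p(16)=231, p(17)=297, p(18)=385, p(19)=490, p(20)=627, p(21)=792, p(22)=1002, p(23)=1255, p(24)=1575, p(25)=1958, p(26)=2436, p(27)=3010, p(28)=3718, p(29)=4565, p(30)=5604, p(31)=6842, p(32)=8349, p(33)=10143, p(34)=12310, p(35)=14883, p(36)=17977, p(37)=21637, p(38)=26015, p(39)=31185, p(40)=37338, p(41)=44583, p(42)=53174, p(43)=63261, p(44)=75175, p(45)=89134, p(46)=105558, p(47)=124754, p(48)=147273, p(49)=173525, p(50)=204226, p(51)=239943, p(52)=281589, p(53)=329931, p(54)=386155, p(55)=451276, p(56)=526823, p(57)=614154, p(58)=715220, p(59)=831820, p(60)=966467, p(61)=1121505, p(62)=1300156, p(63)=1505499, p(64)=1741630, p(65)=2012558, p(66)=2323520, p(67)=2679689, p(68)=3087735, p(69)=3554345, p(70)=4087968, p(71)=4697205, p(72)=5392783, p(73)=6185689, p(74)=7089500, p(75)=8118264, p(76)=9289091, p(77)=10619863, p(78)=12132164, p(79)=13848650, p(80)=15796476, p(81)=18004327, p(82)=20506255, p(83)=23338469, p(84)=26543660, p(85)=30167357, p(86)=34262962, p(87)=38887673, p(88)=44108109, p(89)=49995925, p(90)=56634173.
Final step: p(91) = p(90) + p(89) - p(86) - p(84) + p(79) + p(76) - p(69) - p(65) + p(56) + p(51) - p(40) - p(34) + p(21) + p(14)
= 56634173 + 49995925 - 34262962 - 26543660 + 13848650 + 9289091 - 3554345 - 2012558 + 526823 + 239943 - 37338 - 12310 + 792 + 135
= 64112359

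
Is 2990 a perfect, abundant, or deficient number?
abundant

Proper divisors of 2990: sum = 1 + 2 + 5 + 10 + 13 + 23 + 26 + 46 + 65 + 115 + 130 + 230 + 299 + 598 + 1495 = 3058
Since 3058 > 2990, 2990 is abundant.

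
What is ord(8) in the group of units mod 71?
35

71 is prime, so ord(8) divides φ(71) = 70.
Divisors of 70: 1, 2, 5, 7, 10, 14, 35, 70.
Repeated squaring: 8^1 ≡ 8, 8^2 ≡ 64, 8^4 ≡ 49, 8^8 ≡ 58, 8^16 ≡ 27, 8^32 ≡ 19, 8^64 ≡ 6 (mod 71).
Test 8^d mod 71 for each divisor d in increasing order:
8^1 ≡ 8
8^2 ≡ 64
8^5 = 8^4·8^1 ≡ 37
8^7 = 8^4·8^2·8^1 ≡ 25
8^10 = 8^8·8^2 ≡ 20
8^14 = 8^8·8^4·8^2 ≡ 57
8^35 = 8^32·8^2·8^1 ≡ 1  ← first divisor giving 1
The order is 35.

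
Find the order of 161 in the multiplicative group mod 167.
166

167 is prime, so ord(161) divides φ(167) = 166.
Divisors of 166: 1, 2, 83, 166.
Repeated squaring: 161^1 ≡ 161, 161^2 ≡ 36, 161^4 ≡ 127, 161^8 ≡ 97, 161^16 ≡ 57, 161^32 ≡ 76, 161^64 ≡ 98, 161^128 ≡ 85 (mod 167).
Test 161^d mod 167 for each divisor d in increasing order:
161^1 ≡ 161
161^2 ≡ 36
161^83 = 161^64·161^16·161^2·161^1 ≡ 166
161^166 = 161^128·161^32·161^4·161^2 ≡ 1  ← first divisor giving 1
The order is 166.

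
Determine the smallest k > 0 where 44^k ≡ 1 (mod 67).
66

67 is prime, so ord(44) divides φ(67) = 66.
Divisors of 66: 1, 2, 3, 6, 11, 22, 33, 66.
Repeated squaring: 44^1 ≡ 44, 44^2 ≡ 60, 44^4 ≡ 49, 44^8 ≡ 56, 44^16 ≡ 54, 44^32 ≡ 35, 44^64 ≡ 19 (mod 67).
Test 44^d mod 67 for each divisor d in increasing order:
44^1 ≡ 44
44^2 ≡ 60
44^3 = 44^2·44^1 ≡ 27
44^6 = 44^4·44^2 ≡ 59
44^11 = 44^8·44^2·44^1 ≡ 38
44^22 = 44^16·44^4·44^2 ≡ 37
44^33 = 44^32·44^1 ≡ 66
44^66 = 44^64·44^2 ≡ 1  ← first divisor giving 1
The order is 66.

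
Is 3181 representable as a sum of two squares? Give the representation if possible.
34² + 45² (a=34, b=45)

Factorization: 3181 = 3181
By Fermat: n is sum of two squares iff every prime p ≡ 3 (mod 4) appears to even power.
All primes ≡ 3 (mod 4) appear to even power.
Search a = 0, 1, 2, … for 3181 - a² a perfect square: first hit at a = 34: 3181 - 1156 = 2025 = 45².
3181 = 34² + 45² = 1156 + 2025 ✓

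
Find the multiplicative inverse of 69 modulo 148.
133

gcd(69, 148) = 1, so the inverse exists.
Extended Euclidean algorithm on (148, 69):
148 = 2 × 69 + 10  ⟹  10 = (1)·148 + (-2)·69
69 = 6 × 10 + 9  ⟹  9 = (-6)·148 + (13)·69
10 = 1 × 9 + 1  ⟹  1 = (7)·148 + (-15)·69
So (-15)·69 ≡ 1 (mod 148), i.e. 69^(-1) ≡ -15 ≡ 133 (mod 148).
Check: 69 × 133 = 9177 ≡ 1 (mod 148)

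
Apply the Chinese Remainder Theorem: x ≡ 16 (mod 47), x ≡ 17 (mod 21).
815

Using Chinese Remainder Theorem:
M = 47 × 21 = 987
M1 = 21, M2 = 47
y1 = 21^(-1) mod 47 = 9
y2 = 47^(-1) mod 21 = 17
x = (16×21×9 + 17×47×17) mod 987 = 815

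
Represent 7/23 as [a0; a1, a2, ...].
[0; 3, 3, 2]

Euclidean algorithm steps:
7 = 0 × 23 + 7
23 = 3 × 7 + 2
7 = 3 × 2 + 1
2 = 2 × 1 + 0
Continued fraction: [0; 3, 3, 2]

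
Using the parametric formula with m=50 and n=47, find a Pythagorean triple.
(291, 4700, 4709)

Euclid's formula: a = m² - n², b = 2mn, c = m² + n²
m = 50, n = 47
a = 50² - 47² = 2500 - 2209 = 291
b = 2 × 50 × 47 = 4700
c = 50² + 47² = 2500 + 2209 = 4709
Verification: 291² + 4700² = 84681 + 22090000 = 22174681 = 4709² ✓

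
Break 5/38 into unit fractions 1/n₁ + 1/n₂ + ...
1/8 + 1/152

Greedy algorithm:
5/38: ceiling(38/5) = 8, use 1/8
1/152: ceiling(152/1) = 152, use 1/152
Result: 5/38 = 1/8 + 1/152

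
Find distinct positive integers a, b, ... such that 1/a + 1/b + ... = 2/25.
1/13 + 1/325

Greedy algorithm:
2/25: ceiling(25/2) = 13, use 1/13
1/325: ceiling(325/1) = 325, use 1/325
Result: 2/25 = 1/13 + 1/325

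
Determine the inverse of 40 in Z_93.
7

gcd(40, 93) = 1, so the inverse exists.
Extended Euclidean algorithm on (93, 40):
93 = 2 × 40 + 13  ⟹  13 = (1)·93 + (-2)·40
40 = 3 × 13 + 1  ⟹  1 = (-3)·93 + (7)·40
So (7)·40 ≡ 1 (mod 93), i.e. 40^(-1) ≡ 7 (mod 93).
Check: 40 × 7 = 280 ≡ 1 (mod 93)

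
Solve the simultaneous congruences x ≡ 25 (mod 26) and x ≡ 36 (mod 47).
1117

Using Chinese Remainder Theorem:
M = 26 × 47 = 1222
M1 = 47, M2 = 26
y1 = 47^(-1) mod 26 = 5
y2 = 26^(-1) mod 47 = 38
x = (25×47×5 + 36×26×38) mod 1222 = 1117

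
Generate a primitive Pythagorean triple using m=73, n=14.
(5133, 2044, 5525)

Euclid's formula: a = m² - n², b = 2mn, c = m² + n²
m = 73, n = 14
a = 73² - 14² = 5329 - 196 = 5133
b = 2 × 73 × 14 = 2044
c = 73² + 14² = 5329 + 196 = 5525
Verification: 5133² + 2044² = 26347689 + 4177936 = 30525625 = 5525² ✓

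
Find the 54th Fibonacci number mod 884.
272

Matrix identity: Q^n = [[F_(n+1), F_n], [F_n, F_(n-1)]] with Q = [[1,1],[1,0]].
n = 54 = 110110₂. Square-and-multiply, entries mod 884:
Q^1 = [[1,1],[1,0]]
Q^3 = (Q^1)²·Q = [[3,2],[2,1]]
Q^6 = (Q^3)² = [[13,8],[8,5]]
Q^13 = (Q^6)²·Q = [[377,233],[233,144]]
Q^27 = (Q^13)²·Q = [[455,170],[170,285]]
Q^54 = (Q^27)² = [[781,272],[272,509]]
F_54 mod 884 = Q^54[0][1] = 272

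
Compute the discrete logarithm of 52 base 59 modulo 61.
42

Baby-step giant-step with step n = ⌈√61⌉ = 8.
Baby steps 59^j mod 61 (j:value) for j=0..7: 0:1, 1:59, 2:4, 3:53, 4:16, 5:29, 6:3, 7:55.
Giant-step multiplier: 59^(-8) ≡ 59^(60-8) = 59^52 ≡ 56 (mod 61).
Giant steps γ_i = 52·56^i mod 61: γ_0=52, γ_1=45, γ_2=19, γ_3=27, γ_4=48, γ_5=4 (in table at j=2).
x = i·n + j = 5·8 + 2 = 42.
Check: 59^42 ≡ 52 (mod 61).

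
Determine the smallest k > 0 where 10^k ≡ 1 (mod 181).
180

181 is prime, so ord(10) divides φ(181) = 180.
Divisors of 180: 1, 2, 3, 4, 5, 6, 9, 10, 12, 15, 18, 20, 30, 36, 45, 60, 90, 180.
Repeated squaring: 10^1 ≡ 10, 10^2 ≡ 100, 10^4 ≡ 45, 10^8 ≡ 34, 10^16 ≡ 70, 10^32 ≡ 13, 10^64 ≡ 169, 10^128 ≡ 144 (mod 181).
Test 10^d mod 181 for each divisor d in increasing order:
10^1 ≡ 10
10^2 ≡ 100
10^3 = 10^2·10^1 ≡ 95
10^4 ≡ 45
10^5 = 10^4·10^1 ≡ 88
10^6 = 10^4·10^2 ≡ 156
10^9 = 10^8·10^1 ≡ 159
10^10 = 10^8·10^2 ≡ 142
10^12 = 10^8·10^4 ≡ 82
10^15 = 10^8·10^4·10^2·10^1 ≡ 7
10^18 = 10^16·10^2 ≡ 122
10^20 = 10^16·10^4 ≡ 73
10^30 = 10^16·10^8·10^4·10^2 ≡ 49
10^36 = 10^32·10^4 ≡ 42
10^45 = 10^32·10^8·10^4·10^1 ≡ 162
10^60 = 10^32·10^16·10^8·10^4 ≡ 48
10^90 = 10^64·10^16·10^8·10^2 ≡ 180
10^180 = 10^128·10^32·10^16·10^4 ≡ 1  ← first divisor giving 1
The order is 180.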